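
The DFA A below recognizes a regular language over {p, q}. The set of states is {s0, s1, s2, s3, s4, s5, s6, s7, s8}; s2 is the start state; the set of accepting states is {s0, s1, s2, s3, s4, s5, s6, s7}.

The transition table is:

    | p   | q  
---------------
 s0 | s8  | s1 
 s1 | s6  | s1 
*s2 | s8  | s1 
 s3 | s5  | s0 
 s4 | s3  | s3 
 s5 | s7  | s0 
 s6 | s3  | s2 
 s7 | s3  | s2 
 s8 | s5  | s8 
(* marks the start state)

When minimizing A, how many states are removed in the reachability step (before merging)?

1

No path from s2 leads to s4; the other 8 states are all reachable.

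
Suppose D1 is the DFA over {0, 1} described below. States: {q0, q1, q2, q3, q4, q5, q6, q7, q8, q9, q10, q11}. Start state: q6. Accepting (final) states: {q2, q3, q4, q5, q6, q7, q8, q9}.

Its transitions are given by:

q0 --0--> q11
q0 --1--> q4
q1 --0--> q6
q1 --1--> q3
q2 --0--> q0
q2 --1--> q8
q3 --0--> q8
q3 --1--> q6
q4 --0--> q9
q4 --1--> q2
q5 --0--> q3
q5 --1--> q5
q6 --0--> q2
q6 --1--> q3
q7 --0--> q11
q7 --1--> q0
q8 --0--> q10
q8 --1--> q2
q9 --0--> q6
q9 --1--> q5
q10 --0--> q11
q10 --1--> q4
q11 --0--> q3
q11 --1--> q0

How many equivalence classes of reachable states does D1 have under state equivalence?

First remove the unreachable states {q1,q7}; 10 states remain.
Initial partition by acceptance: {q2,q3,q4,q5,q6,q8,q9} | {q0,q10,q11}.
Refine {q2,q3,q4,q5,q6,q8,q9} on symbol 0: members go to different blocks, giving {q3,q4,q5,q6,q9} and {q2,q8}.
On input 0, block {q3,q4,q5,q6,q9} splits into {q4,q5,q9} and {q3,q6}.
Refine {q4,q5,q9} on symbol 0: members go to different blocks, giving {q5,q9} and {q4}.
On input 0, block {q0,q10,q11} splits into {q0,q10} and {q11}.
No further refinement is possible. Final partition (6 blocks): {q5,q9} | {q0,q10} | {q2,q8} | {q3,q6} | {q4} | {q11}.

6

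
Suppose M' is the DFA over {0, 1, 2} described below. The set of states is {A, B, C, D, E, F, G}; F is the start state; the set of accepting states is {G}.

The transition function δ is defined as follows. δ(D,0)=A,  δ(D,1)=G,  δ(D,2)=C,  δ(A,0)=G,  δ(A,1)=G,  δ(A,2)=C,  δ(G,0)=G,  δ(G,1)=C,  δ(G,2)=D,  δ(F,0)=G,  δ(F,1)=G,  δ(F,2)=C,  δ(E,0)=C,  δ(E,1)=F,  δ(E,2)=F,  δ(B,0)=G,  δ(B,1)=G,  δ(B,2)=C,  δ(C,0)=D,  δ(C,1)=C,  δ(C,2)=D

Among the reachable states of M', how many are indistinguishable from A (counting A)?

2

First remove the unreachable states {B,E}; 5 states remain.
P0 = {G} | {A,C,D,F}.
Split {A,C,D,F} by δ(·,0) → {A,F} and {C,D}.
Split {C,D} by δ(·,0) → {C} and {D}.
No further refinement is possible. Final partition (4 blocks): {G} | {A,F} | {C} | {D}.
The equivalence class containing A is {A,F}, of size 2.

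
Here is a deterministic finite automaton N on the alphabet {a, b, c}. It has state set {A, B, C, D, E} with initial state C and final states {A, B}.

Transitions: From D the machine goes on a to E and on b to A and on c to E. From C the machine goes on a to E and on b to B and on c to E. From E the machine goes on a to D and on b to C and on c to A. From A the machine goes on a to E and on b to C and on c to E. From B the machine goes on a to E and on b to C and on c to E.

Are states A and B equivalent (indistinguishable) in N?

All states are reachable from the start state.
Start with accepting vs non-accepting: {A,B} | {C,D,E}.
On input b, block {C,D,E} splits into {C,D} and {E}.
Stable partition: {A,B} | {C,D} | {E} — 3 equivalence classes.
A and B lie in the same block of the stable partition, so they are equivalent — no string distinguishes them.

Yes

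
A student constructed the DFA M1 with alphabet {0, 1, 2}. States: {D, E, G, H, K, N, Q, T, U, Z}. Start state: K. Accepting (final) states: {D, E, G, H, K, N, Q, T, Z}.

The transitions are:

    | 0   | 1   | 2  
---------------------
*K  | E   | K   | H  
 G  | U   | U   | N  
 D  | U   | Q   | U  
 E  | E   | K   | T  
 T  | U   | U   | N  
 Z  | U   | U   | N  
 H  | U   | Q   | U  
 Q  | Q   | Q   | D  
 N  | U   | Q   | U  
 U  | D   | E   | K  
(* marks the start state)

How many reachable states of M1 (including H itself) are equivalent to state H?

Reachable states from the start: {D,E,H,K,N,Q,T,U}. Unreachable: {G,Z} — drop them.
P0 = {D,E,H,K,N,Q,T} | {U}.
Split {D,E,H,K,N,Q,T} by δ(·,0) → {D,H,N,T} and {E,K,Q}.
On input 1, block {D,H,N,T} splits into {D,H,N} and {T}.
Split {E,K,Q} by δ(·,2) → {K,Q} and {E}.
On input 0, block {K,Q} splits into {Q} and {K}.
No further refinement is possible. Final partition (6 blocks): {D,H,N} | {U} | {Q} | {T} | {E} | {K}.
The equivalence class containing H is {D,H,N}, of size 3.

3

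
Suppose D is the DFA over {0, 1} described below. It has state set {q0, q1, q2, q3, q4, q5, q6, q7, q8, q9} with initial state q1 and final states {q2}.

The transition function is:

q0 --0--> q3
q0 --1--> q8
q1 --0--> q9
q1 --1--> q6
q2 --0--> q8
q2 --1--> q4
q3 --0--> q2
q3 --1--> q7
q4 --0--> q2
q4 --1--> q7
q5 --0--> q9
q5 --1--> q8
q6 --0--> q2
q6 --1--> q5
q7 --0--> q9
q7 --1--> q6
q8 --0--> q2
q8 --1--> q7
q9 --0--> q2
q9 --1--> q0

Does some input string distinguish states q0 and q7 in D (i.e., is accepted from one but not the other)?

No

Every state is reachable, so we keep all 10.
Start with accepting vs non-accepting: {q2} | {q0,q1,q3,q4,q5,q6,q7,q8,q9}.
On input 0, block {q0,q1,q3,q4,q5,q6,q7,q8,q9} splits into {q3,q4,q6,q8,q9} and {q0,q1,q5,q7}.
No further refinement is possible. Final partition (3 blocks): {q2} | {q3,q4,q6,q8,q9} | {q0,q1,q5,q7}.
q0 and q7 lie in the same block of the stable partition, so they are equivalent — no string distinguishes them.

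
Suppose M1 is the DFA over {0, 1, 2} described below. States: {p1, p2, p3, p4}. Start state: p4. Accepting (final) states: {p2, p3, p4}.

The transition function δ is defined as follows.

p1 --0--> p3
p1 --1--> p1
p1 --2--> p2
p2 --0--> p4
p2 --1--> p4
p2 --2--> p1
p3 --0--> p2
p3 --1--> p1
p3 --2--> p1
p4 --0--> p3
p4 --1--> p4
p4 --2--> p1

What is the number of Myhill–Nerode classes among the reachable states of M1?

4

Every state is reachable, so we keep all 4.
Initial partition by acceptance: {p2,p3,p4} | {p1}.
On input 1, block {p2,p3,p4} splits into {p2,p4} and {p3}.
Refine {p2,p4} on symbol 0: members go to different blocks, giving {p2} and {p4}.
The partition is now stable with 4 blocks: {p2} | {p1} | {p3} | {p4}.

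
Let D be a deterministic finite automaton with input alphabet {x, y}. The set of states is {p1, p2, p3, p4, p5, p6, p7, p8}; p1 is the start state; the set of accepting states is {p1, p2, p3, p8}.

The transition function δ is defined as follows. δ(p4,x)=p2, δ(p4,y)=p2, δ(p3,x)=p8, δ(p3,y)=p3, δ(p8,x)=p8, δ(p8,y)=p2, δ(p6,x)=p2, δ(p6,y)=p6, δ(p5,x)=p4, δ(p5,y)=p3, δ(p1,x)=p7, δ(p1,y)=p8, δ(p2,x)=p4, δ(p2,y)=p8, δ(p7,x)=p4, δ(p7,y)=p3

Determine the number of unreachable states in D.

Starting at p1 and following transitions, the reachable set is {p1, p2, p3, p4, p7, p8}. That leaves p5, p6 unreachable — 2 in total.

2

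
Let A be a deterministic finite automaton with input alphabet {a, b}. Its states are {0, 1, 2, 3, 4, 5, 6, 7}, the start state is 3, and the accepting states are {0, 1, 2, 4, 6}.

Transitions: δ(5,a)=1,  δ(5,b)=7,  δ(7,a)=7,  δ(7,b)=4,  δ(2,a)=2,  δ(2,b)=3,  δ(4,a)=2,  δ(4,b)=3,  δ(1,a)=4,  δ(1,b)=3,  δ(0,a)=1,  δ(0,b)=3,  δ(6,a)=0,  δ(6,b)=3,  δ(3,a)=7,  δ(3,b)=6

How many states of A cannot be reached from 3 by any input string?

1

BFS from 3 reaches {0, 1, 2, 3, 4, 6, 7}; the 1 state(s) 5 are never visited.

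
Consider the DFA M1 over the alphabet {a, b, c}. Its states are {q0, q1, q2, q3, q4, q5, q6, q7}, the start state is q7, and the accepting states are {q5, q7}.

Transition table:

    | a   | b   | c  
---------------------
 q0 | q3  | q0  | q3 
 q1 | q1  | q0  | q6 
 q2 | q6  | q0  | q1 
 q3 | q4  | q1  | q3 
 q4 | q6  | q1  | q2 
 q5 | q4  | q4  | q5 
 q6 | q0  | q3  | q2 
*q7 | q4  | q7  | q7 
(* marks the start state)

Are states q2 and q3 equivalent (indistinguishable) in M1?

Yes

First remove the unreachable states {q5}; 7 states remain.
Start with accepting vs non-accepting: {q7} | {q0,q1,q2,q3,q4,q6}.
No further refinement is possible. Final partition (2 blocks): {q7} | {q0,q1,q2,q3,q4,q6}.
q2 and q3 lie in the same block of the stable partition, so they are equivalent — no string distinguishes them.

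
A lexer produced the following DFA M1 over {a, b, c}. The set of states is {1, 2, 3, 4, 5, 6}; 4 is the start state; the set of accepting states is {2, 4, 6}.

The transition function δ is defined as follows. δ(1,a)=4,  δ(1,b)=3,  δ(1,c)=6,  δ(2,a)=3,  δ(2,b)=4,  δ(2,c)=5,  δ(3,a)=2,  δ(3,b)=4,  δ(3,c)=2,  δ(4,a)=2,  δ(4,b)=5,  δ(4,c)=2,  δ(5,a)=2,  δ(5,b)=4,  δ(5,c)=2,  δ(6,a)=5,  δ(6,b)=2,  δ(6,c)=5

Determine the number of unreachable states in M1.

2

BFS from 4 reaches {2, 3, 4, 5}; the 2 state(s) 1, 6 are never visited.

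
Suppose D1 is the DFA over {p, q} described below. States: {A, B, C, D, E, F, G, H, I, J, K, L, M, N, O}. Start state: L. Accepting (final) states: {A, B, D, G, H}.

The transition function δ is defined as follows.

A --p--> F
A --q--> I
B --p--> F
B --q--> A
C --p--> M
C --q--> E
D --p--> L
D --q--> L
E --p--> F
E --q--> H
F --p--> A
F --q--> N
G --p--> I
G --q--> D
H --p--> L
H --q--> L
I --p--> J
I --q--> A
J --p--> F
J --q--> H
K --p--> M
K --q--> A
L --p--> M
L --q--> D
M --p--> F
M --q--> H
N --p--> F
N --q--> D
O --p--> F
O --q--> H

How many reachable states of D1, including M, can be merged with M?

Reachable states from the start: {A,D,F,H,I,J,L,M,N}. Unreachable: {B,C,E,G,K,O} — drop them.
Start with accepting vs non-accepting: {A,D,H} | {F,I,J,L,M,N}.
Split {F,I,J,L,M,N} by δ(·,p) → {I,J,L,M,N} and {F}.
Refine {A,D,H} on symbol p: members go to different blocks, giving {D,H} and {A}.
Refine {I,J,L,M,N} on symbol p: members go to different blocks, giving {J,M,N} and {I,L}.
On input q, block {I,L} splits into {I} and {L}.
Stable partition: {D,H} | {J,M,N} | {F} | {A} | {I} | {L} — 6 equivalence classes.
State M belongs to the block {J,M,N}, which has 3 states.

3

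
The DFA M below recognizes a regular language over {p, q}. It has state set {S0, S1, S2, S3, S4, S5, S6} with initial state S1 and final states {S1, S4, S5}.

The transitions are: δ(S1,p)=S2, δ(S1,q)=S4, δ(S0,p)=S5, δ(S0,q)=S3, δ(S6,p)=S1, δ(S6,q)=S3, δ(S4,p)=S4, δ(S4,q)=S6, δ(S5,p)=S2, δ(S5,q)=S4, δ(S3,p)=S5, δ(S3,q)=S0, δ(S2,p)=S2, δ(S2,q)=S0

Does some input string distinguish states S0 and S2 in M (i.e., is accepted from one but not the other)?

Yes

Every state is reachable, so we keep all 7.
P0 = {S1,S4,S5} | {S0,S2,S3,S6}.
On input p, block {S1,S4,S5} splits into {S1,S5} and {S4}.
Refine {S0,S2,S3,S6} on symbol p: members go to different blocks, giving {S0,S3,S6} and {S2}.
No further refinement is possible. Final partition (4 blocks): {S1,S5} | {S0,S3,S6} | {S4} | {S2}.
S0 and S2 end up in different blocks, so they are distinguishable. For instance, the string 'p' is accepted from only S0.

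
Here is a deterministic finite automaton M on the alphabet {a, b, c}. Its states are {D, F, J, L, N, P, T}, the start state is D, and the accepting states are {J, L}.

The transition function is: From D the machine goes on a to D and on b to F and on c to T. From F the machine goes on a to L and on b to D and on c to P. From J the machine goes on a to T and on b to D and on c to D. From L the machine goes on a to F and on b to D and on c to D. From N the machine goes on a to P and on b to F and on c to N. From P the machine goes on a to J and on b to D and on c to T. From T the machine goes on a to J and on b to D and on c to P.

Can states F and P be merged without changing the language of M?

States {N} cannot be reached from the start state, so discard them.
Start with accepting vs non-accepting: {J,L} | {D,F,P,T}.
Split {D,F,P,T} by δ(·,a) → {F,P,T} and {D}.
Stable partition: {J,L} | {F,P,T} | {D} — 3 equivalence classes.
F and P lie in the same block of the stable partition, so they are equivalent — no string distinguishes them.

Yes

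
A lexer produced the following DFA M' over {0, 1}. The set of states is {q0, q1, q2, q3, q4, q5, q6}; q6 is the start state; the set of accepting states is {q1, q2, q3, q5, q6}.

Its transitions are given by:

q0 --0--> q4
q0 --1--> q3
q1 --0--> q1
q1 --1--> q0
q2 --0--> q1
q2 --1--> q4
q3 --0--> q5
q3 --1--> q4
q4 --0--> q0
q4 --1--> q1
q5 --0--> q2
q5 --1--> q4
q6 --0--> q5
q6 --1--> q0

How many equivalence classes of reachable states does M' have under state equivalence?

2

Start with accepting vs non-accepting: {q1,q2,q3,q5,q6} | {q0,q4}.
The partition is now stable with 2 blocks: {q1,q2,q3,q5,q6} | {q0,q4}.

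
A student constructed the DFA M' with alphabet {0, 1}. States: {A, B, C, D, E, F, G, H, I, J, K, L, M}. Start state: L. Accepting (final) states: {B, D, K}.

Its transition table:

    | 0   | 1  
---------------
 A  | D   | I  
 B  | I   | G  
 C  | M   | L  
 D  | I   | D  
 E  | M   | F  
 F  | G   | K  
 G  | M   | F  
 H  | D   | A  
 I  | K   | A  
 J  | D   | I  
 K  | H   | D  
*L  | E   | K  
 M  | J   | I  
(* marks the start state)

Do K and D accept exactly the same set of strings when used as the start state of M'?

First remove the unreachable states {B,C}; 11 states remain.
Initial partition by acceptance: {D,K} | {A,E,F,G,H,I,J,L,M}.
Refine {A,E,F,G,H,I,J,L,M} on symbol 0: members go to different blocks, giving {E,F,G,L,M} and {A,H,I,J}.
On input 0, block {E,F,G,L,M} splits into {E,F,G,L} and {M}.
On input 0, block {E,F,G,L} splits into {E,G} and {F,L}.
Stable partition: {D,K} | {E,G} | {A,H,I,J} | {M} | {F,L} — 5 equivalence classes.
K and D lie in the same block of the stable partition, so they are equivalent — no string distinguishes them.

Yes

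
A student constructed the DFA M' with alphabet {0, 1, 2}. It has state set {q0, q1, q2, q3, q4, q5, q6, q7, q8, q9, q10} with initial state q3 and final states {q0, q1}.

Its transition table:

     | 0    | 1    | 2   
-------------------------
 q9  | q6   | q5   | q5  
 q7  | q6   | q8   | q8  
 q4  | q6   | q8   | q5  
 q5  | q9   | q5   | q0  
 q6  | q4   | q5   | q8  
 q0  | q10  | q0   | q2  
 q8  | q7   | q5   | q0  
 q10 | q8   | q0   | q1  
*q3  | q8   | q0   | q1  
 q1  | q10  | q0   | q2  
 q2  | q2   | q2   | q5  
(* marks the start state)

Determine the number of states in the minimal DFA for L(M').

5

Every state is reachable, so we keep all 11.
Initial partition by acceptance: {q0,q1} | {q2,q3,q4,q5,q6,q7,q8,q9,q10}.
On input 1, block {q2,q3,q4,q5,q6,q7,q8,q9,q10} splits into {q2,q4,q5,q6,q7,q8,q9} and {q3,q10}.
Refine {q2,q4,q5,q6,q7,q8,q9} on symbol 2: members go to different blocks, giving {q2,q4,q6,q7,q9} and {q5,q8}.
On input 1, block {q2,q4,q6,q7,q9} splits into {q4,q6,q7,q9} and {q2}.
The partition is now stable with 5 blocks: {q0,q1} | {q4,q6,q7,q9} | {q3,q10} | {q5,q8} | {q2}.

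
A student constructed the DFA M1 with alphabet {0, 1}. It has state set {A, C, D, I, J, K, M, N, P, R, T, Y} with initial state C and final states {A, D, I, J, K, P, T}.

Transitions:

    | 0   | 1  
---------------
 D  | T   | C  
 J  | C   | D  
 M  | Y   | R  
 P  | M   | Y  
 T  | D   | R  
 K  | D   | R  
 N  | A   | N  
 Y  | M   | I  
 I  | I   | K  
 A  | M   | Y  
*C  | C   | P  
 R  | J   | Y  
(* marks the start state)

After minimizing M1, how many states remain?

9

States {A,N} cannot be reached from the start state, so discard them.
P0 = {D,I,J,K,P,T} | {C,M,R,Y}.
Split {D,I,J,K,P,T} by δ(·,0) → {D,I,K,T} and {J,P}.
Refine {D,I,K,T} on symbol 1: members go to different blocks, giving {D,K,T} and {I}.
Refine {C,M,R,Y} on symbol 0: members go to different blocks, giving {C,M,Y} and {R}.
On input 1, block {D,K,T} splits into {K,T} and {D}.
Split {C,M,Y} by δ(·,1) → {Y} and {C} and {M}.
Refine {J,P} on symbol 0: members go to different blocks, giving {P} and {J}.
The partition is now stable with 9 blocks: {K,T} | {Y} | {P} | {I} | {R} | {D} | {C} | {M} | {J}.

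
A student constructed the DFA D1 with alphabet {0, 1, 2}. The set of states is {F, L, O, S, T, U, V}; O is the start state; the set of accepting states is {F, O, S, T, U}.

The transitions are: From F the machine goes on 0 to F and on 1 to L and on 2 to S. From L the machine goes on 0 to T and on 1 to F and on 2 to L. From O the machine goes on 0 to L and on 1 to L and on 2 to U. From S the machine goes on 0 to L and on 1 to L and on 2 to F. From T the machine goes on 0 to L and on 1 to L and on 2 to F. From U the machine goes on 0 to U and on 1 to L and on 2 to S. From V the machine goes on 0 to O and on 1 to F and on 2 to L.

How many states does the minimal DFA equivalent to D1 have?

3

First remove the unreachable states {V}; 6 states remain.
Initial partition by acceptance: {F,O,S,T,U} | {L}.
Split {F,O,S,T,U} by δ(·,0) → {O,S,T} and {F,U}.
No further refinement is possible. Final partition (3 blocks): {O,S,T} | {L} | {F,U}.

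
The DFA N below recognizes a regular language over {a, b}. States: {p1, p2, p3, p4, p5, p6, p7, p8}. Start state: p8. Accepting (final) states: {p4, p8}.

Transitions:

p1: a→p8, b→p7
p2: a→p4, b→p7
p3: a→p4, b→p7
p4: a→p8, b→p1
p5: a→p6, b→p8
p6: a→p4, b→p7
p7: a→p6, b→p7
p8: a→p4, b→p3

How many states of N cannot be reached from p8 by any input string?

No path from p8 leads to p2, p5; the other 6 states are all reachable.

2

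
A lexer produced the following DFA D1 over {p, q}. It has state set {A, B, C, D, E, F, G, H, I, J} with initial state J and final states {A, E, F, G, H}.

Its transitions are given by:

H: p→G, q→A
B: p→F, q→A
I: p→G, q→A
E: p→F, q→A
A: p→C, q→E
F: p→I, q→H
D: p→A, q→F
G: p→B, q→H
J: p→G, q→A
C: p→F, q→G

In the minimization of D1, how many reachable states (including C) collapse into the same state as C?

Reachable states from the start: {A,B,C,E,F,G,H,I,J}. Unreachable: {D} — drop them.
Start with accepting vs non-accepting: {A,E,F,G,H} | {B,C,I,J}.
Split {A,E,F,G,H} by δ(·,p) → {A,F,G} and {E,H}.
The partition is now stable with 3 blocks: {A,F,G} | {B,C,I,J} | {E,H}.
State C belongs to the block {B,C,I,J}, which has 4 states.

4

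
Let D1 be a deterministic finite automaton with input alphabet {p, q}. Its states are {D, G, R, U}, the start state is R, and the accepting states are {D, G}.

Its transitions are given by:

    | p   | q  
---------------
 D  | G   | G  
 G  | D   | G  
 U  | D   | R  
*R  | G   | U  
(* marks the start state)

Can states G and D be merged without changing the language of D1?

All states are reachable from the start state.
P0 = {D,G} | {R,U}.
Stable partition: {D,G} | {R,U} — 2 equivalence classes.
G and D lie in the same block of the stable partition, so they are equivalent — no string distinguishes them.

Yes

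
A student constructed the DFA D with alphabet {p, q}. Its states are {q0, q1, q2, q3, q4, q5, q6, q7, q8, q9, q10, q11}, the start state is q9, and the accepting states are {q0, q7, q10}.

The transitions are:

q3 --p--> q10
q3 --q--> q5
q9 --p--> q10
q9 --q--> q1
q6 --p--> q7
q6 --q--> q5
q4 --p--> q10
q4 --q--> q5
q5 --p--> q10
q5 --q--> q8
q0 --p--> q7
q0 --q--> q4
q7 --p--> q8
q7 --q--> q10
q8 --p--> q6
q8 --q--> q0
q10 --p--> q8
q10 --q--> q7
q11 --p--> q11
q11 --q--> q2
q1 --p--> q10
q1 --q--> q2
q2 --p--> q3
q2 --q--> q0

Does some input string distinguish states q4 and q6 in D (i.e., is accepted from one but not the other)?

Reachable states from the start: {q0,q1,q2,q3,q4,q5,q6,q7,q8,q9,q10}. Unreachable: {q11} — drop them.
Start with accepting vs non-accepting: {q0,q7,q10} | {q1,q2,q3,q4,q5,q6,q8,q9}.
Split {q0,q7,q10} by δ(·,p) → {q7,q10} and {q0}.
Split {q1,q2,q3,q4,q5,q6,q8,q9} by δ(·,p) → {q1,q3,q4,q5,q6,q9} and {q2,q8}.
Refine {q1,q3,q4,q5,q6,q9} on symbol q: members go to different blocks, giving {q3,q4,q6,q9} and {q1,q5}.
The partition is now stable with 5 blocks: {q7,q10} | {q3,q4,q6,q9} | {q0} | {q2,q8} | {q1,q5}.
q4 and q6 lie in the same block of the stable partition, so they are equivalent — no string distinguishes them.

No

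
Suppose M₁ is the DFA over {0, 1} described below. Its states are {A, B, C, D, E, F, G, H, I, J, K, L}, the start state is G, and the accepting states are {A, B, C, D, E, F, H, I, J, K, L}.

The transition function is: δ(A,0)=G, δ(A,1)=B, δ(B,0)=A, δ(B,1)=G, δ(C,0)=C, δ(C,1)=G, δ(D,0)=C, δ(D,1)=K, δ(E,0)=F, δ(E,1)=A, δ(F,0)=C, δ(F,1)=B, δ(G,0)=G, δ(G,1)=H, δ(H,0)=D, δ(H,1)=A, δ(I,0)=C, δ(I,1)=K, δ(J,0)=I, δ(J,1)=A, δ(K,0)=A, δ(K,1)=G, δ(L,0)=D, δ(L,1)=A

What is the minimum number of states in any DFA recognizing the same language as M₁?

6

First remove the unreachable states {E,F,I,J,L}; 7 states remain.
Initial partition by acceptance: {A,B,C,D,H,K} | {G}.
On input 0, block {A,B,C,D,H,K} splits into {B,C,D,H,K} and {A}.
Split {B,C,D,H,K} by δ(·,0) → {C,D,H} and {B,K}.
Refine {C,D,H} on symbol 1: members go to different blocks, giving {C} and {D} and {H}.
No further refinement is possible. Final partition (6 blocks): {C} | {G} | {A} | {B,K} | {D} | {H}.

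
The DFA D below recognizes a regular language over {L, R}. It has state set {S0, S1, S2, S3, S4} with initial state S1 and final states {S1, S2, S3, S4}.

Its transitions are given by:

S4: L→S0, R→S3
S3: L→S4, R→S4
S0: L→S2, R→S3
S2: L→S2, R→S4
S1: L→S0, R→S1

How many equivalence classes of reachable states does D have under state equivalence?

5

All states are reachable from the start state.
Start with accepting vs non-accepting: {S1,S2,S3,S4} | {S0}.
On input L, block {S1,S2,S3,S4} splits into {S1,S4} and {S2,S3}.
Refine {S1,S4} on symbol R: members go to different blocks, giving {S1} and {S4}.
Refine {S2,S3} on symbol L: members go to different blocks, giving {S2} and {S3}.
The partition is now stable with 5 blocks: {S1} | {S0} | {S2} | {S4} | {S3}.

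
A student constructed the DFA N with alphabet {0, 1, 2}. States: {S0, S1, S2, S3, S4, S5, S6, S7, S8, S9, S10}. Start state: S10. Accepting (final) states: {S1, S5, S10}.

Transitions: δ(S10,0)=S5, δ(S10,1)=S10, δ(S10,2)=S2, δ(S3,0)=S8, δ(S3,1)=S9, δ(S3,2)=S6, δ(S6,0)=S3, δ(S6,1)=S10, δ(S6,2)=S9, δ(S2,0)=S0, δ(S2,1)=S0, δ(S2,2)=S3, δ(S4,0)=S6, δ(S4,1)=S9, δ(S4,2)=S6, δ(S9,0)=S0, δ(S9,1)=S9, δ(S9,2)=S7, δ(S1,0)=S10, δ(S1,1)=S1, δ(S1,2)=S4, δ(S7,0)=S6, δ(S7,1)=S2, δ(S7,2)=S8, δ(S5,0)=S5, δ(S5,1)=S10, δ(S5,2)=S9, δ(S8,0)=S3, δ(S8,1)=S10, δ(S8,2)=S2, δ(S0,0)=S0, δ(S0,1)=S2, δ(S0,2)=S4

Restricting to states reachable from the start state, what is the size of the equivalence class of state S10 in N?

2

States {S1} cannot be reached from the start state, so discard them.
P0 = {S5,S10} | {S0,S2,S3,S4,S6,S7,S8,S9}.
Split {S0,S2,S3,S4,S6,S7,S8,S9} by δ(·,1) → {S0,S2,S3,S4,S7,S9} and {S6,S8}.
On input 0, block {S0,S2,S3,S4,S7,S9} splits into {S0,S2,S9} and {S3,S4,S7}.
Stable partition: {S5,S10} | {S0,S2,S9} | {S6,S8} | {S3,S4,S7} — 4 equivalence classes.
State S10 belongs to the block {S5,S10}, which has 2 states.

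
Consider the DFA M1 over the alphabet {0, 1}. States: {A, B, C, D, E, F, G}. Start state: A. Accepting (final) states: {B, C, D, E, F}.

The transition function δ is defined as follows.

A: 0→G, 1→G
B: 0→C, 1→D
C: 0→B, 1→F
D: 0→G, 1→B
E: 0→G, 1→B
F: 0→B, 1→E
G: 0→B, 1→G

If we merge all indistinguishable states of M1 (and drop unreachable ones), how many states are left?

6

P0 = {B,C,D,E,F} | {A,G}.
On input 0, block {B,C,D,E,F} splits into {B,C,F} and {D,E}.
Refine {B,C,F} on symbol 1: members go to different blocks, giving {B,F} and {C}.
Refine {B,F} on symbol 0: members go to different blocks, giving {B} and {F}.
Refine {A,G} on symbol 0: members go to different blocks, giving {A} and {G}.
The partition is now stable with 6 blocks: {B} | {A} | {D,E} | {C} | {F} | {G}.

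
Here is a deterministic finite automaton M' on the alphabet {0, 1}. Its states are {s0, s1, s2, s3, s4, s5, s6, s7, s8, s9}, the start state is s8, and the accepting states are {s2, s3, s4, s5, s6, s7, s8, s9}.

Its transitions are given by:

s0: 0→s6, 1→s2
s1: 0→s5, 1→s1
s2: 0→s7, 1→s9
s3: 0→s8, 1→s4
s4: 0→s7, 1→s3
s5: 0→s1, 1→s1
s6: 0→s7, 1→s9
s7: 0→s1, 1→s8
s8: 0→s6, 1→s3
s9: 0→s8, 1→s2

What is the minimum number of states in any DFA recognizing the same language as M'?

6

First remove the unreachable states {s0}; 9 states remain.
Initial partition by acceptance: {s2,s3,s4,s5,s6,s7,s8,s9} | {s1}.
Refine {s2,s3,s4,s5,s6,s7,s8,s9} on symbol 0: members go to different blocks, giving {s2,s3,s4,s6,s8,s9} and {s5,s7}.
Split {s2,s3,s4,s6,s8,s9} by δ(·,0) → {s2,s4,s6} and {s3,s8,s9}.
On input 1, block {s5,s7} splits into {s5} and {s7}.
Split {s3,s8,s9} by δ(·,0) → {s3,s9} and {s8}.
No further refinement is possible. Final partition (6 blocks): {s2,s4,s6} | {s1} | {s5} | {s3,s9} | {s7} | {s8}.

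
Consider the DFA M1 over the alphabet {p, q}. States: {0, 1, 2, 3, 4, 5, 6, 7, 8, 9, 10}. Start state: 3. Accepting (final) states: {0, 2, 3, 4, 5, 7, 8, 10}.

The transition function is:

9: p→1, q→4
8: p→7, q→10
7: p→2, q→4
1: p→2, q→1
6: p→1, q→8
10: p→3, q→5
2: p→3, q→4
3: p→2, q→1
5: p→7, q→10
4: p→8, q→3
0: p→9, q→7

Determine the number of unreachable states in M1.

3

Starting at 3 and following transitions, the reachable set is {1, 2, 3, 4, 5, 7, 8, 10}. That leaves 0, 6, 9 unreachable — 3 in total.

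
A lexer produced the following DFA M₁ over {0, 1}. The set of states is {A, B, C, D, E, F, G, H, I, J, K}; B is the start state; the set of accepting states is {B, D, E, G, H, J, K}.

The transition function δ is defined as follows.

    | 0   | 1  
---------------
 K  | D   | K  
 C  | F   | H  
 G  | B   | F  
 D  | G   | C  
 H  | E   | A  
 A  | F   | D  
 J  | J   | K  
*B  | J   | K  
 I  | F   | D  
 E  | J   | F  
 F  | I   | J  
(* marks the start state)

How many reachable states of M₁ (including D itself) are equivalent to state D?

P0 = {B,D,E,G,H,J,K} | {A,C,F,I}.
On input 1, block {B,D,E,G,H,J,K} splits into {D,E,G,H} and {B,J,K}.
Refine {D,E,G,H} on symbol 0: members go to different blocks, giving {D,H} and {E,G}.
On input 1, block {A,C,F,I} splits into {A,C,I} and {F}.
Refine {B,J,K} on symbol 0: members go to different blocks, giving {B,J} and {K}.
The partition is now stable with 6 blocks: {D,H} | {A,C,I} | {B,J} | {E,G} | {F} | {K}.
State D belongs to the block {D,H}, which has 2 states.

2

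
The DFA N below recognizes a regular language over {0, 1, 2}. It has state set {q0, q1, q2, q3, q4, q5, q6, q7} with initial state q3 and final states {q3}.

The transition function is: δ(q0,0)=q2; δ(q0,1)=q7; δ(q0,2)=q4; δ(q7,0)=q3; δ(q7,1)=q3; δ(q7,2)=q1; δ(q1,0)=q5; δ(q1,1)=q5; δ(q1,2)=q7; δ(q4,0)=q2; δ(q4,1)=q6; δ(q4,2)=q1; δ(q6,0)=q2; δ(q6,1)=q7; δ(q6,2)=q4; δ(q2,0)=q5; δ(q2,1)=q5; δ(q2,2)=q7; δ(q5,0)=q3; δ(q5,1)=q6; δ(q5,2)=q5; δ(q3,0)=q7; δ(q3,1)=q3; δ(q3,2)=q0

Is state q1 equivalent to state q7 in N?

No

Every state is reachable, so we keep all 8.
Initial partition by acceptance: {q3} | {q0,q1,q2,q4,q5,q6,q7}.
Refine {q0,q1,q2,q4,q5,q6,q7} on symbol 0: members go to different blocks, giving {q0,q1,q2,q4,q6} and {q5,q7}.
Refine {q0,q1,q2,q4,q6} on symbol 0: members go to different blocks, giving {q0,q4,q6} and {q1,q2}.
Split {q0,q4,q6} by δ(·,1) → {q0,q6} and {q4}.
Split {q5,q7} by δ(·,1) → {q5} and {q7}.
No further refinement is possible. Final partition (6 blocks): {q3} | {q0,q6} | {q5} | {q1,q2} | {q4} | {q7}.
q1 and q7 end up in different blocks, so they are distinguishable. For instance, the string '0' is accepted from only q7.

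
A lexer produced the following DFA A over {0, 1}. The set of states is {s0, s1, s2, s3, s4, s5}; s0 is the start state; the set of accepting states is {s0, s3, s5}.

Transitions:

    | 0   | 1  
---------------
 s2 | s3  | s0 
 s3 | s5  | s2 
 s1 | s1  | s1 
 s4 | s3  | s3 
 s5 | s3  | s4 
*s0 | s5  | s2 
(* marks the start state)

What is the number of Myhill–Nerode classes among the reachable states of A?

States {s1} cannot be reached from the start state, so discard them.
Start with accepting vs non-accepting: {s0,s3,s5} | {s2,s4}.
Stable partition: {s0,s3,s5} | {s2,s4} — 2 equivalence classes.

2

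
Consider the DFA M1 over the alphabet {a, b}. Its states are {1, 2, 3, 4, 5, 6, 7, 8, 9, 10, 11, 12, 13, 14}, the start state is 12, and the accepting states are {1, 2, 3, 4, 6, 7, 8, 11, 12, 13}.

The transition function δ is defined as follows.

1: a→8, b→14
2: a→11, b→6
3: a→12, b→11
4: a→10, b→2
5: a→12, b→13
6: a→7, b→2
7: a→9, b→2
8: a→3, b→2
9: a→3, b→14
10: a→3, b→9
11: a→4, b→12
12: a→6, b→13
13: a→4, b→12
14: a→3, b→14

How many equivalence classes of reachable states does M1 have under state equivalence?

5

First remove the unreachable states {1,5,8}; 11 states remain.
Initial partition by acceptance: {2,3,4,6,7,11,12,13} | {9,10,14}.
Split {2,3,4,6,7,11,12,13} by δ(·,a) → {2,3,6,11,12,13} and {4,7}.
Split {2,3,6,11,12,13} by δ(·,a) → {2,3,12} and {6,11,13}.
Refine {2,3,12} on symbol a: members go to different blocks, giving {2,12} and {3}.
The partition is now stable with 5 blocks: {2,12} | {9,10,14} | {4,7} | {6,11,13} | {3}.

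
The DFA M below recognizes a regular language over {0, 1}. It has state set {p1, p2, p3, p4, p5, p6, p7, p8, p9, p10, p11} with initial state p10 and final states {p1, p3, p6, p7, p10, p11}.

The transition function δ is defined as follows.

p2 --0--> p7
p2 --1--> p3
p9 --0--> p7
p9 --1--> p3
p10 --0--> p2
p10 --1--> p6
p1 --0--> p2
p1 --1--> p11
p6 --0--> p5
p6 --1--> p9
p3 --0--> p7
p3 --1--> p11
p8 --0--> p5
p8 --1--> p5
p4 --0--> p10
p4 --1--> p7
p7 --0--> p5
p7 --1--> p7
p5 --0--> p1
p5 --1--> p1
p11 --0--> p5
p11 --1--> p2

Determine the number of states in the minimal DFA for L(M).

6

States {p4,p8} cannot be reached from the start state, so discard them.
Initial partition by acceptance: {p1,p3,p6,p7,p10,p11} | {p2,p5,p9}.
Split {p1,p3,p6,p7,p10,p11} by δ(·,0) → {p1,p6,p7,p10,p11} and {p3}.
On input 1, block {p1,p6,p7,p10,p11} splits into {p1,p7,p10} and {p6,p11}.
On input 1, block {p1,p7,p10} splits into {p1,p10} and {p7}.
Refine {p2,p5,p9} on symbol 0: members go to different blocks, giving {p2,p9} and {p5}.
The partition is now stable with 6 blocks: {p1,p10} | {p2,p9} | {p3} | {p6,p11} | {p7} | {p5}.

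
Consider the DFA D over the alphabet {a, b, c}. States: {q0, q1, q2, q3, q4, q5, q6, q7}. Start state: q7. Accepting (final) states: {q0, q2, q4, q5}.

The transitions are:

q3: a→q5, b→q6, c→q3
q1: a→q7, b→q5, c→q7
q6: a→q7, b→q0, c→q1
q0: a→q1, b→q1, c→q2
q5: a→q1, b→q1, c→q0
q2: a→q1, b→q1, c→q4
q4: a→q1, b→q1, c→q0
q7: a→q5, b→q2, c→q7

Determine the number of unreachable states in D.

BFS from q7 reaches {q0, q1, q2, q4, q5, q7}; the 2 state(s) q3, q6 are never visited.

2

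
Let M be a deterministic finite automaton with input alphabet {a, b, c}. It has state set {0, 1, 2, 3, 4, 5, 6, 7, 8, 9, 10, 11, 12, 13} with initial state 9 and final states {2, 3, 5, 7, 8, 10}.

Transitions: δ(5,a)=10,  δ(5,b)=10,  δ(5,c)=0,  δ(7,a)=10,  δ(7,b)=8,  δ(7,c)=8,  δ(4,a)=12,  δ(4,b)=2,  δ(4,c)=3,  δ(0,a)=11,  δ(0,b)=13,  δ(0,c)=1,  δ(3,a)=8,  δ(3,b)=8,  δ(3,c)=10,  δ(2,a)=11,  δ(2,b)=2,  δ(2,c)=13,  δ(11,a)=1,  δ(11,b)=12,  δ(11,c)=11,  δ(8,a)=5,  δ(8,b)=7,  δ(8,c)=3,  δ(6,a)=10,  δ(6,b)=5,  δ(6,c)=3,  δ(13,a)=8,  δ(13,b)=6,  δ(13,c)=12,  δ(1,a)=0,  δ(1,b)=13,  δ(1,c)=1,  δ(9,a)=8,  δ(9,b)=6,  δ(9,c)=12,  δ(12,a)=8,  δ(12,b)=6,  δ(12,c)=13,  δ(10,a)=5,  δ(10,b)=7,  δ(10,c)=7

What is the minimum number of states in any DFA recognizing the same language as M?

6

Reachable states from the start: {0,1,3,5,6,7,8,9,10,11,12,13}. Unreachable: {2,4} — drop them.
Start with accepting vs non-accepting: {3,5,7,8,10} | {0,1,6,9,11,12,13}.
Refine {3,5,7,8,10} on symbol c: members go to different blocks, giving {3,7,8,10} and {5}.
Refine {3,7,8,10} on symbol a: members go to different blocks, giving {3,7} and {8,10}.
On input a, block {0,1,6,9,11,12,13} splits into {6,9,12,13} and {0,1,11}.
Split {6,9,12,13} by δ(·,b) → {9,12,13} and {6}.
No further refinement is possible. Final partition (6 blocks): {3,7} | {9,12,13} | {5} | {8,10} | {0,1,11} | {6}.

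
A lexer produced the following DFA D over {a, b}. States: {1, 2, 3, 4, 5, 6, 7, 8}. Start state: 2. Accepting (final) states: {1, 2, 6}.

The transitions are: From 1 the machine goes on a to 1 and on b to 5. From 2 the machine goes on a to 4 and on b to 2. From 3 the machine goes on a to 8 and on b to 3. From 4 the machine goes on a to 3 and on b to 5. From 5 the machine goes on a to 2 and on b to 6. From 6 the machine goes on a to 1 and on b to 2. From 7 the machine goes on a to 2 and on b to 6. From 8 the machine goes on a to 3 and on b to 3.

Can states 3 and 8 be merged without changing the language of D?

Yes

Reachable states from the start: {1,2,3,4,5,6,8}. Unreachable: {7} — drop them.
Start with accepting vs non-accepting: {1,2,6} | {3,4,5,8}.
Split {1,2,6} by δ(·,a) → {1,6} and {2}.
Split {1,6} by δ(·,b) → {1} and {6}.
Split {3,4,5,8} by δ(·,a) → {3,4,8} and {5}.
On input b, block {3,4,8} splits into {3,8} and {4}.
The partition is now stable with 6 blocks: {1} | {3,8} | {2} | {6} | {5} | {4}.
3 and 8 lie in the same block of the stable partition, so they are equivalent — no string distinguishes them.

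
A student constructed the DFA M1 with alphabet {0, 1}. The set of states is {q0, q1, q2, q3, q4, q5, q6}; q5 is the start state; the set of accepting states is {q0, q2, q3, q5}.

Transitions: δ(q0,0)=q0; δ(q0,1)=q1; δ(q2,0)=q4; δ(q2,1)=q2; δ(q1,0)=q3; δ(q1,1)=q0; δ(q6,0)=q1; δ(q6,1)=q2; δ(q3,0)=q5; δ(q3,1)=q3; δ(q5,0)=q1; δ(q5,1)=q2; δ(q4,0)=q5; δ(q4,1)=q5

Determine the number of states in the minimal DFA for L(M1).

6

First remove the unreachable states {q6}; 6 states remain.
Start with accepting vs non-accepting: {q0,q2,q3,q5} | {q1,q4}.
Split {q0,q2,q3,q5} by δ(·,0) → {q0,q3} and {q2,q5}.
Split {q0,q3} by δ(·,0) → {q0} and {q3}.
Split {q1,q4} by δ(·,0) → {q1} and {q4}.
Refine {q2,q5} on symbol 0: members go to different blocks, giving {q2} and {q5}.
No further refinement is possible. Final partition (6 blocks): {q0} | {q1} | {q2} | {q3} | {q4} | {q5}.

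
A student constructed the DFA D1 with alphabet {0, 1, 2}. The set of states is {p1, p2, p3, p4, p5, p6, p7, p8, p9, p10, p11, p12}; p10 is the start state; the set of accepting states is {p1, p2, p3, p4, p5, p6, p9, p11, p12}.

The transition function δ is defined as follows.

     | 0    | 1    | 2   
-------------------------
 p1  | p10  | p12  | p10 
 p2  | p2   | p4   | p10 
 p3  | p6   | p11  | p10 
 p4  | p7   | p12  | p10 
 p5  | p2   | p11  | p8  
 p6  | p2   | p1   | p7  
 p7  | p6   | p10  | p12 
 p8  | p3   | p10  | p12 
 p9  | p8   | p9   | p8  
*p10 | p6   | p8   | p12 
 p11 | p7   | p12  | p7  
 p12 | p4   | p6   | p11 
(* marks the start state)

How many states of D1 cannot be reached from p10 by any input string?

2

No path from p10 leads to p5, p9; the other 10 states are all reachable.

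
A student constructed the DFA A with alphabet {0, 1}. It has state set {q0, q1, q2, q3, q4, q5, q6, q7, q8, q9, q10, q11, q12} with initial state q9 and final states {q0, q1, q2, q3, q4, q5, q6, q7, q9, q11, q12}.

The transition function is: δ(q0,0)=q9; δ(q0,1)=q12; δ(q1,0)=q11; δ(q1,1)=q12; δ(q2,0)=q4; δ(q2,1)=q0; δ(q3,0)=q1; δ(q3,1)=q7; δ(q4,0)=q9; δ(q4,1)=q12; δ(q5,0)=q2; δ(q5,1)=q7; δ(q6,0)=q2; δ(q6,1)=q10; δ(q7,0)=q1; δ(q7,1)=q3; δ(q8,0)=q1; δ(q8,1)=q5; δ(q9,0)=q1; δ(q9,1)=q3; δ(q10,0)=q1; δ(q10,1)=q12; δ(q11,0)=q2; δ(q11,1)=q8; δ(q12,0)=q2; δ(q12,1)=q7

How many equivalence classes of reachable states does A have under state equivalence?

7

Reachable states from the start: {q0,q1,q2,q3,q4,q5,q7,q8,q9,q11,q12}. Unreachable: {q6,q10} — drop them.
Start with accepting vs non-accepting: {q0,q1,q2,q3,q4,q5,q7,q9,q11,q12} | {q8}.
On input 1, block {q0,q1,q2,q3,q4,q5,q7,q9,q11,q12} splits into {q0,q1,q2,q3,q4,q5,q7,q9,q12} and {q11}.
On input 0, block {q0,q1,q2,q3,q4,q5,q7,q9,q12} splits into {q0,q2,q3,q4,q5,q7,q9,q12} and {q1}.
On input 0, block {q0,q2,q3,q4,q5,q7,q9,q12} splits into {q0,q2,q4,q5,q12} and {q3,q7,q9}.
Split {q0,q2,q4,q5,q12} by δ(·,0) → {q2,q5,q12} and {q0,q4}.
Refine {q2,q5,q12} on symbol 0: members go to different blocks, giving {q5,q12} and {q2}.
No further refinement is possible. Final partition (7 blocks): {q5,q12} | {q8} | {q11} | {q1} | {q3,q7,q9} | {q0,q4} | {q2}.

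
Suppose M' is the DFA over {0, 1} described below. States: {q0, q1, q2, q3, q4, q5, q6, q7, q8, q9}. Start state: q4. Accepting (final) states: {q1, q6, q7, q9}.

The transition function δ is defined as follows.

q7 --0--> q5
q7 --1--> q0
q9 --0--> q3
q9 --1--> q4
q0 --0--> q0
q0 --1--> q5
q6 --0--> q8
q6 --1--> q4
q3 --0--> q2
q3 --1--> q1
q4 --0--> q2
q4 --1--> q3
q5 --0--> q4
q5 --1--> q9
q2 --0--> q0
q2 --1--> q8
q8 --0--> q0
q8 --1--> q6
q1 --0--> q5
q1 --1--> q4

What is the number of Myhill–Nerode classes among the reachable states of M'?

3

States {q7} cannot be reached from the start state, so discard them.
P0 = {q1,q6,q9} | {q0,q2,q3,q4,q5,q8}.
Split {q0,q2,q3,q4,q5,q8} by δ(·,1) → {q0,q2,q4} and {q3,q5,q8}.
The partition is now stable with 3 blocks: {q1,q6,q9} | {q0,q2,q4} | {q3,q5,q8}.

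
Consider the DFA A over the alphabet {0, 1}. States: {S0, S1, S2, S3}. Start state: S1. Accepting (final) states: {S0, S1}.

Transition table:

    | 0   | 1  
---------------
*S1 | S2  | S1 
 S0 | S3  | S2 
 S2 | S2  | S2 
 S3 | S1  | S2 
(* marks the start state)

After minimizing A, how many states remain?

2

States {S0,S3} cannot be reached from the start state, so discard them.
Start with accepting vs non-accepting: {S1} | {S2}.
The partition is now stable with 2 blocks: {S1} | {S2}.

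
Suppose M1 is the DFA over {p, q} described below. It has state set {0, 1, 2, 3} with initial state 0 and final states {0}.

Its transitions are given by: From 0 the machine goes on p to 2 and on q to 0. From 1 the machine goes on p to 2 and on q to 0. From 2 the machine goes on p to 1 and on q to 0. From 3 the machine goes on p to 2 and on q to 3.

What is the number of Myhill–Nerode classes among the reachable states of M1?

2

Reachable states from the start: {0,1,2}. Unreachable: {3} — drop them.
Start with accepting vs non-accepting: {0} | {1,2}.
Stable partition: {0} | {1,2} — 2 equivalence classes.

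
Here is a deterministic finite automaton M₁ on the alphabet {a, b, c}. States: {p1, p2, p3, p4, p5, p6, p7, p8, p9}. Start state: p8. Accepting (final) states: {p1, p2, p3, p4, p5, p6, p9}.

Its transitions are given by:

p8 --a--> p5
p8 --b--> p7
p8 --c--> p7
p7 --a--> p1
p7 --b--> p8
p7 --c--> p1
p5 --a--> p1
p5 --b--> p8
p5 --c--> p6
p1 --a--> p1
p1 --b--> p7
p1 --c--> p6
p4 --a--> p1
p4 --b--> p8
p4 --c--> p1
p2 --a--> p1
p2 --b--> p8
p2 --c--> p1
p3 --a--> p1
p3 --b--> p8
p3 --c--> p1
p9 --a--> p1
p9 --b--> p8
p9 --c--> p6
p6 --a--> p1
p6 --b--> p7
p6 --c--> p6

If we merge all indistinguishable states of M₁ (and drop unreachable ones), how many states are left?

4

States {p2,p3,p4,p9} cannot be reached from the start state, so discard them.
Start with accepting vs non-accepting: {p1,p5,p6} | {p7,p8}.
Split {p7,p8} by δ(·,c) → {p7} and {p8}.
Split {p1,p5,p6} by δ(·,b) → {p1,p6} and {p5}.
No further refinement is possible. Final partition (4 blocks): {p1,p6} | {p7} | {p8} | {p5}.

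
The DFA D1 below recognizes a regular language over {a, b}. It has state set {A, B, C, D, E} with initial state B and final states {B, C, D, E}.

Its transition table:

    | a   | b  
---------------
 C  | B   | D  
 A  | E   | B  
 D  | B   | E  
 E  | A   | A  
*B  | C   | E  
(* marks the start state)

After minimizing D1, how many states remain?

All states are reachable from the start state.
Start with accepting vs non-accepting: {B,C,D,E} | {A}.
Refine {B,C,D,E} on symbol a: members go to different blocks, giving {B,C,D} and {E}.
On input b, block {B,C,D} splits into {B,D} and {C}.
Refine {B,D} on symbol a: members go to different blocks, giving {B} and {D}.
The partition is now stable with 5 blocks: {B} | {A} | {E} | {C} | {D}.

5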